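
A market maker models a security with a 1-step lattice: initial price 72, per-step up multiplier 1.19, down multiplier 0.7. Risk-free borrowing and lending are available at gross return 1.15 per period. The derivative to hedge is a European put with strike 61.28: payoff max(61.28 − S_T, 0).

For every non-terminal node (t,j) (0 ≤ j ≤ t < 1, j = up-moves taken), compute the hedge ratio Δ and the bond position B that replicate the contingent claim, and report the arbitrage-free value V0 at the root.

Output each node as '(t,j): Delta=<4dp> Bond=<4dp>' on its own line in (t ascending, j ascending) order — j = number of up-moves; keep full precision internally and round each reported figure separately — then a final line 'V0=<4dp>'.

Risk-neutral probability p* = (R−d)/(u−d) = (1.15−0.7)/(1.19−0.7) = 0.9184.
Terminal values V(1,·): V(1,0)=10.8800, V(1,1)=0.0000
(0,0): S=72.0000. Δ = (V_up−V_dn)/(S_up−S_dn) = (0.0000−10.8800)/(85.6800−50.4000) = -0.3084. V = [p*·0.0000 + (1−p*)·10.8800]/1.15 = 0.7723. B = V − Δ·S = 22.9764.
Each (Δ,B) replicates both successor values, so the strategy is self-financing and V0 is arbitrage-free.

(0,0): Delta=-0.3084 Bond=22.9764
V0=0.7723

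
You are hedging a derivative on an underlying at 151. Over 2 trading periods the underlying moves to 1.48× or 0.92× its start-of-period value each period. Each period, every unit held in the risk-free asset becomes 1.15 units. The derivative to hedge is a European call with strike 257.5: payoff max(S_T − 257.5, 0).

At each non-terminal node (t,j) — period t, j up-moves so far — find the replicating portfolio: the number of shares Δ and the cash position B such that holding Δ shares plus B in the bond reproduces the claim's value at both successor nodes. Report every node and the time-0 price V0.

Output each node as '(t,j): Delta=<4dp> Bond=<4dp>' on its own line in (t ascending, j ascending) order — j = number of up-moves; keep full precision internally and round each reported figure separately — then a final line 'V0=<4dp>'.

(0,0): Delta=0.3094 Bond=-37.3727
(1,0): Delta=0.0000 Bond=0.0000
(1,1): Delta=0.5853 Bond=-104.6434
V0=9.3432

Risk-neutral probability p* = (R−d)/(u−d) = (1.15−0.92)/(1.48−0.92) = 0.4107.
Terminal payoffs: V(2,0)=0.0000, V(2,1)=0.0000, V(2,2)=73.2504
(1,0): S=138.9200. Δ = (V_up−V_dn)/(S_up−S_dn) = (0.0000−0.0000)/(205.6016−127.8064) = 0.0000. V = [p*·0.0000 + (1−p*)·0.0000]/1.15 = 0.0000. B = V − Δ·S = 0.0000.
(1,1): S=223.4800. Δ = (V_up−V_dn)/(S_up−S_dn) = (73.2504−0.0000)/(330.7504−205.6016) = 0.5853. V = [p*·73.2504 + (1−p*)·0.0000]/1.15 = 26.1609. B = V − Δ·S = -104.6434.
(0,0): S=151.0000. Δ = (V_up−V_dn)/(S_up−S_dn) = (26.1609−0.0000)/(223.4800−138.9200) = 0.3094. V = [p*·26.1609 + (1−p*)·0.0000]/1.15 = 9.3432. B = V − Δ·S = -37.3727.
Check: Δ(0,0)·S0 + B(0,0) = 9.3432 = V0.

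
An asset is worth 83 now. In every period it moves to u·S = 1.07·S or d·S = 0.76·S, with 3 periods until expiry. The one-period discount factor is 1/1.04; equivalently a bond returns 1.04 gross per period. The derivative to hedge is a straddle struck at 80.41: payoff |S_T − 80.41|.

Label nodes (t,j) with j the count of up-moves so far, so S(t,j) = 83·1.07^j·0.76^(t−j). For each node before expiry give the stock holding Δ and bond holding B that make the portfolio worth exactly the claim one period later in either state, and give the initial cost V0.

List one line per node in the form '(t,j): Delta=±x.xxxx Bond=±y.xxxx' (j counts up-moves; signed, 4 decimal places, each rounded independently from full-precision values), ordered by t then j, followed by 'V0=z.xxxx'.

(0,0): Delta=0.2470 Bond=-4.1491
(1,0): Delta=-1.0000 Bond=74.3436
(1,1): Delta=0.3419 Bond=-12.7427
(2,0): Delta=-1.0000 Bond=77.3173
(2,1): Delta=-1.0000 Bond=77.3173
(2,2): Delta=0.4440 Bond=-22.9563
V0=16.3491

Risk-neutral probability p* = (R−d)/(u−d) = (1.04−0.76)/(1.07−0.76) = 0.9032.
At expiry t=3: V(3,0)=43.9750, V(3,1)=29.1133, V(3,2)=8.1897, V(3,3)=21.2686
(2,0): S=47.9408. Δ = (V_up−V_dn)/(S_up−S_dn) = (29.1133−43.9750)/(51.2967−36.4350) = -1.0000. V = [p*·29.1133 + (1−p*)·43.9750]/1.04 = 29.3765. B = V − Δ·S = 77.3173.
(2,1): S=67.4956. Δ = (V_up−V_dn)/(S_up−S_dn) = (8.1897−29.1133)/(72.2203−51.2967) = -1.0000. V = [p*·8.1897 + (1−p*)·29.1133]/1.04 = 9.8217. B = V − Δ·S = 77.3173.
(2,2): S=95.0267. Δ = (V_up−V_dn)/(S_up−S_dn) = (21.2686−8.1897)/(101.6786−72.2203) = 0.4440. V = [p*·21.2686 + (1−p*)·8.1897]/1.04 = 19.2335. B = V − Δ·S = -22.9563.
(1,0): S=63.0800. Δ = (V_up−V_dn)/(S_up−S_dn) = (9.8217−29.3765)/(67.4956−47.9408) = -1.0000. V = [p*·9.8217 + (1−p*)·29.3765]/1.04 = 11.2636. B = V − Δ·S = 74.3436.
(1,1): S=88.8100. Δ = (V_up−V_dn)/(S_up−S_dn) = (19.2335−9.8217)/(95.0267−67.4956) = 0.3419. V = [p*·19.2335 + (1−p*)·9.8217]/1.04 = 17.6180. B = V − Δ·S = -12.7427.
(0,0): S=83.0000. Δ = (V_up−V_dn)/(S_up−S_dn) = (17.6180−11.2636)/(88.8100−63.0800) = 0.2470. V = [p*·17.6180 + (1−p*)·11.2636]/1.04 = 16.3491. B = V − Δ·S = -4.1491.
Root portfolio cost Δ·83+B reproduces V0=16.3491.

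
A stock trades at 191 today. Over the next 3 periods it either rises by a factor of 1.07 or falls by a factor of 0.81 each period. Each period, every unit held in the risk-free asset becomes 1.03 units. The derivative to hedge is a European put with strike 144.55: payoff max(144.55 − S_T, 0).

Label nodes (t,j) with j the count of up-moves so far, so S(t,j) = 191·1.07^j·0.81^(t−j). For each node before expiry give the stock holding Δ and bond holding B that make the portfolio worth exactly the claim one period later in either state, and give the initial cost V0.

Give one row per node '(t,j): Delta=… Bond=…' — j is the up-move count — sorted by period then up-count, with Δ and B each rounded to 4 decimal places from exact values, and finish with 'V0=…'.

(0,0): Delta=-0.0663 Bond=13.3902
(1,0): Delta=-0.3347 Bond=55.3046
(1,1): Delta=-0.0294 Bond=6.2441
(2,0): Delta=-1.0000 Bond=140.3398
(2,1): Delta=-0.2431 Bond=41.8045
(2,2): Delta=0.0000 Bond=0.0000
V0=0.7187

No-arbitrage ⇒ martingale measure with p* = (R−d)/(u−d) = 0.8462.
At expiry t=3: V(3,0)=43.0448, V(3,1)=10.4628, V(3,2)=0.0000, V(3,3)=0.0000
  t=2,j=0: stock 125.3151 → up 134.0872 (V=10.4628), down 101.5052 (V=43.0448). Price 15.0247; hedge Δ=-1.0000, bond B=140.3398.
  t=2,j=1: stock 165.5397 → up 177.1275 (V=0.0000), down 134.0872 (V=10.4628). Price 1.5628; hedge Δ=-0.2431, bond B=41.8045.
  t=2,j=2: stock 218.6759 → up 233.9832 (V=0.0000), down 177.1275 (V=0.0000). Price 0.0000; hedge Δ=0.0000, bond B=0.0000.
  t=1,j=0: stock 154.7100 → up 165.5397 (V=1.5628), down 125.3151 (V=15.0247). Price 3.5280; hedge Δ=-0.3347, bond B=55.3046.
  t=1,j=1: stock 204.3700 → up 218.6759 (V=0.0000), down 165.5397 (V=1.5628). Price 0.2334; hedge Δ=-0.0294, bond B=6.2441.
  t=0,j=0: stock 191.0000 → up 204.3700 (V=0.2334), down 154.7100 (V=3.5280). Price 0.7187; hedge Δ=-0.0663, bond B=13.3902.
Check: Δ(0,0)·S0 + B(0,0) = 0.7187 = V0.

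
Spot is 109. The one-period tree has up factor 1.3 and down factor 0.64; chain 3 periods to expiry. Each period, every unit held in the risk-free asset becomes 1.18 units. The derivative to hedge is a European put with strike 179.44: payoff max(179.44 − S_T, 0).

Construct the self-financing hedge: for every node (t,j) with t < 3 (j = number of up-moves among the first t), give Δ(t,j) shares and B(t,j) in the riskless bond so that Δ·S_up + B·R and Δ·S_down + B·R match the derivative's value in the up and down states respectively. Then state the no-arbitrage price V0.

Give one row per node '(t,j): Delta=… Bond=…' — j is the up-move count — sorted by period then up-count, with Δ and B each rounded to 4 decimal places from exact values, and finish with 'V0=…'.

(0,0): Delta=-0.5988 Bond=85.4946
(1,0): Delta=-1.0000 Bond=128.8710
(1,1): Delta=-0.5549 Bond=94.6643
(2,0): Delta=-1.0000 Bond=152.0678
(2,1): Delta=-1.0000 Bond=152.0678
(2,2): Delta=-0.5062 Bond=102.7341
V0=20.2249

The replicating-portfolio and risk-neutral prices coincide; use p* = (1.18−0.64)/(1.3−0.64) = 0.8182 for the latter.
Terminal payoffs: V(3,0)=150.8663, V(3,1)=121.3997, V(3,2)=61.5456, V(3,3)=0.0000
(2,0): S=44.6464. Δ = (V_up−V_dn)/(S_up−S_dn) = (121.3997−150.8663)/(58.0403−28.5737) = -1.0000. V = [p*·121.3997 + (1−p*)·150.8663]/1.18 = 107.4214. B = V − Δ·S = 152.0678.
(2,1): S=90.6880. Δ = (V_up−V_dn)/(S_up−S_dn) = (61.5456−121.3997)/(117.8944−58.0403) = -1.0000. V = [p*·61.5456 + (1−p*)·121.3997]/1.18 = 61.3798. B = V − Δ·S = 152.0678.
(2,2): S=184.2100. Δ = (V_up−V_dn)/(S_up−S_dn) = (0.0000−61.5456)/(239.4730−117.8944) = -0.5062. V = [p*·0.0000 + (1−p*)·61.5456]/1.18 = 9.4831. B = V − Δ·S = 102.7341.
(1,0): S=69.7600. Δ = (V_up−V_dn)/(S_up−S_dn) = (61.3798−107.4214)/(90.6880−44.6464) = -1.0000. V = [p*·61.3798 + (1−p*)·107.4214]/1.18 = 59.1110. B = V − Δ·S = 128.8710.
(1,1): S=141.7000. Δ = (V_up−V_dn)/(S_up−S_dn) = (9.4831−61.3798)/(184.2100−90.6880) = -0.5549. V = [p*·9.4831 + (1−p*)·61.3798]/1.18 = 16.0330. B = V − Δ·S = 94.6643.
(0,0): S=109.0000. Δ = (V_up−V_dn)/(S_up−S_dn) = (16.0330−59.1110)/(141.7000−69.7600) = -0.5988. V = [p*·16.0330 + (1−p*)·59.1110]/1.18 = 20.2249. B = V − Δ·S = 85.4946.
Self-financing check: at every node Δ·S+B equals the discounted successor values.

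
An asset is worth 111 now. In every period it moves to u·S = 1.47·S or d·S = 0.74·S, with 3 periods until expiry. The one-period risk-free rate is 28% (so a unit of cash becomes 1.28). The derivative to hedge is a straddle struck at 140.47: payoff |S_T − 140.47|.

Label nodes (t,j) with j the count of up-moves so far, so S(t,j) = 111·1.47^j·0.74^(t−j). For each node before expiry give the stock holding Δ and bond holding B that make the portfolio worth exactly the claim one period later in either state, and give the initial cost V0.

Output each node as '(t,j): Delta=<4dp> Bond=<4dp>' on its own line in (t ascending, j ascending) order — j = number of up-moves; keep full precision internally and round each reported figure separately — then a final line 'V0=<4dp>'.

The replicating-portfolio and risk-neutral prices coincide; use p* = (1.28−0.74)/(1.47−0.74) = 0.7397 for the latter.
At expiry t=3: V(3,0)=95.4901, V(3,1)=51.1181, V(3,2)=37.0263, V(3,3)=212.1241
(2,0): S=60.7836. Δ = (V_up−V_dn)/(S_up−S_dn) = (51.1181−95.4901)/(89.3519−44.9799) = -1.0000. V = [p*·51.1181 + (1−p*)·95.4901]/1.28 = 48.9586. B = V − Δ·S = 109.7422.
(2,1): S=120.7458. Δ = (V_up−V_dn)/(S_up−S_dn) = (37.0263−51.1181)/(177.4963−89.3519) = -0.1599. V = [p*·37.0263 + (1−p*)·51.1181]/1.28 = 31.7922. B = V − Δ·S = 51.0960.
(2,2): S=239.8599. Δ = (V_up−V_dn)/(S_up−S_dn) = (212.1241−37.0263)/(352.5941−177.4963) = 1.0000. V = [p*·212.1241 + (1−p*)·37.0263]/1.28 = 130.1177. B = V − Δ·S = -109.7422.
(1,0): S=82.1400. Δ = (V_up−V_dn)/(S_up−S_dn) = (31.7922−48.9586)/(120.7458−60.7836) = -0.2863. V = [p*·31.7922 + (1−p*)·48.9586]/1.28 = 28.3283. B = V − Δ·S = 51.8438.
(1,1): S=163.1700. Δ = (V_up−V_dn)/(S_up−S_dn) = (130.1177−31.7922)/(239.8599−120.7458) = 0.8255. V = [p*·130.1177 + (1−p*)·31.7922]/1.28 = 81.6611. B = V − Δ·S = -53.0314.
(0,0): S=111.0000. Δ = (V_up−V_dn)/(S_up−S_dn) = (81.6611−28.3283)/(163.1700−82.1400) = 0.6582. V = [p*·81.6611 + (1−p*)·28.3283]/1.28 = 52.9531. B = V − Δ·S = -20.1055.
Check: Δ(0,0)·S0 + B(0,0) = 52.9531 = V0.

(0,0): Delta=0.6582 Bond=-20.1055
(1,0): Delta=-0.2863 Bond=51.8438
(1,1): Delta=0.8255 Bond=-53.0314
(2,0): Delta=-1.0000 Bond=109.7422
(2,1): Delta=-0.1599 Bond=51.0960
(2,2): Delta=1.0000 Bond=-109.7422
V0=52.9531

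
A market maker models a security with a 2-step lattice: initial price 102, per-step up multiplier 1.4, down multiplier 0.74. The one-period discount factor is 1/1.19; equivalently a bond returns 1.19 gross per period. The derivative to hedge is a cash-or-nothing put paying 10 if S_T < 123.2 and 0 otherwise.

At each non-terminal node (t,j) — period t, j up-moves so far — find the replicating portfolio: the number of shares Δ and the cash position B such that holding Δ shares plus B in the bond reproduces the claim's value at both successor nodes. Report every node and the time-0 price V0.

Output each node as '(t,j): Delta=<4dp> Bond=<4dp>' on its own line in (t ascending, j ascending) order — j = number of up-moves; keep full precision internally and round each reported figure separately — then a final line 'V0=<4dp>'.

(0,0): Delta=-0.0851 Bond=12.4600
(1,0): Delta=0.0000 Bond=8.4034
(1,1): Delta=-0.1061 Bond=17.8253
V0=3.7789

Under the risk-neutral measure, an up-move has probability p* = (R−d)/(u−d) = 0.6818 and values discount at R = 1.19.
At expiry t=2: V(2,0)=10.0000, V(2,1)=10.0000, V(2,2)=0.0000
  t=1,j=0: stock 75.4800 → up 105.6720 (V=10.0000), down 55.8552 (V=10.0000). Price 8.4034; hedge Δ=0.0000, bond B=8.4034.
  t=1,j=1: stock 142.8000 → up 199.9200 (V=0.0000), down 105.6720 (V=10.0000). Price 2.6738; hedge Δ=-0.1061, bond B=17.8253.
  t=0,j=0: stock 102.0000 → up 142.8000 (V=2.6738), down 75.4800 (V=8.4034). Price 3.7789; hedge Δ=-0.0851, bond B=12.4600.
The time-0 hedge costs 3.7789, which is the no-arbitrage price.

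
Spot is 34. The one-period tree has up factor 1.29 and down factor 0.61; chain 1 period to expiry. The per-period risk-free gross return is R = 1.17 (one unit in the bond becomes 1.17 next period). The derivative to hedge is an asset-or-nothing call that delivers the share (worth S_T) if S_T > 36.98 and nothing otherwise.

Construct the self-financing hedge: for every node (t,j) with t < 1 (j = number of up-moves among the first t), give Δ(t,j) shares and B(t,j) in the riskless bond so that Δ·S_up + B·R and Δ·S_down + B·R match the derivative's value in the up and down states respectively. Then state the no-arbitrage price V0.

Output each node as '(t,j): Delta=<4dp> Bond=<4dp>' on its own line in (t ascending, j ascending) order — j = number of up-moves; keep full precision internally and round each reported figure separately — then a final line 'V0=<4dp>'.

Since d<R<u, set p* = (R−d)/(u−d) = 0.8235; price each node as the discounted p*-expectation of its children.
Terminal payoffs: V(1,0)=0.0000, V(1,1)=43.8600
  t=0,j=0: stock 34.0000 → up 43.8600 (V=43.8600), down 20.7400 (V=0.0000). Price 30.8718; hedge Δ=1.8971, bond B=-33.6282.
Root portfolio cost Δ·34+B reproduces V0=30.8718.

(0,0): Delta=1.8971 Bond=-33.6282
V0=30.8718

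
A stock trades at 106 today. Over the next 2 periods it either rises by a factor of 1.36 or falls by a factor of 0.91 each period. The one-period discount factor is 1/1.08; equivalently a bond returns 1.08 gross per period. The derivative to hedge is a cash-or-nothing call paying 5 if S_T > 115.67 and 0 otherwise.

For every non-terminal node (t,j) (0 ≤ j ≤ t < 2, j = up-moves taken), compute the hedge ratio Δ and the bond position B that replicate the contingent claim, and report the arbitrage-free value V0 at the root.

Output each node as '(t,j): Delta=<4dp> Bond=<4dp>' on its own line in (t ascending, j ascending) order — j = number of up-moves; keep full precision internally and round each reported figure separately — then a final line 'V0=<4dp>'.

Risk-neutral probability p* = (R−d)/(u−d) = (1.08−0.91)/(1.36−0.91) = 0.3778.
Terminal payoffs: V(2,0)=0.0000, V(2,1)=5.0000, V(2,2)=5.0000
  t=1,j=0: stock 96.4600 → up 131.1856 (V=5.0000), down 87.7786 (V=0.0000). Price 1.7490; hedge Δ=0.1152, bond B=-9.3621.
  t=1,j=1: stock 144.1600 → up 196.0576 (V=5.0000), down 131.1856 (V=5.0000). Price 4.6296; hedge Δ=0.0000, bond B=4.6296.
  t=0,j=0: stock 106.0000 → up 144.1600 (V=4.6296), down 96.4600 (V=1.7490). Price 2.6271; hedge Δ=0.0604, bond B=-3.7744.
Check: Δ(0,0)·S0 + B(0,0) = 2.6271 = V0.

(0,0): Delta=0.0604 Bond=-3.7744
(1,0): Delta=0.1152 Bond=-9.3621
(1,1): Delta=0.0000 Bond=4.6296
V0=2.6271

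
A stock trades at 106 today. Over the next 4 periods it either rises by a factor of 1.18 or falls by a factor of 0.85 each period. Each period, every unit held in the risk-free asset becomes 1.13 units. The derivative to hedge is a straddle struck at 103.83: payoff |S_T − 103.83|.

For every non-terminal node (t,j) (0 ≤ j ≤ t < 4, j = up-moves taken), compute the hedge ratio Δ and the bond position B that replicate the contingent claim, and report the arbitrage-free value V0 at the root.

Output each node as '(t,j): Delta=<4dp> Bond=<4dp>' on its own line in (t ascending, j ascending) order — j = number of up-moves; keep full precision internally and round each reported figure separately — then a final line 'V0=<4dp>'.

Under the risk-neutral measure, an up-move has probability p* = (R−d)/(u−d) = 0.8485 and values discount at R = 1.13.
At expiry t=4: V(4,0)=48.4973, V(4,1)=27.0152, V(4,2)=2.8070, V(4,3)=44.2072, V(4,4)=101.6804
Node (3,0) S=65.0972: V=(p*·27.0152+(1−p*)·48.4973)/1.13=26.7877; Δ=(27.0152−48.4973)/(76.8148−55.3327)=-1.0000; B=V−Δ·S=91.8850
Node (3,1) S=90.3703: V=(p*·2.8070+(1−p*)·27.0152)/1.13=5.7300; Δ=(2.8070−27.0152)/(106.6370−76.8148)=-0.8118; B=V−Δ·S=79.0884
Node (3,2) S=125.4552: V=(p*·44.2072+(1−p*)·2.8070)/1.13=33.5703; Δ=(44.2072−2.8070)/(148.0372−106.6370)=1.0000; B=V−Δ·S=-91.8850
Node (3,3) S=174.1614: V=(p*·101.6804+(1−p*)·44.2072)/1.13=82.2764; Δ=(101.6804−44.2072)/(205.5104−148.0372)=1.0000; B=V−Δ·S=-91.8850
Node (2,0) S=76.5850: V=(p*·5.7300+(1−p*)·26.7877)/1.13=7.8943; Δ=(5.7300−26.7877)/(90.3703−65.0972)=-0.8332; B=V−Δ·S=71.7056
Node (2,1) S=106.3180: V=(p*·33.5703+(1−p*)·5.7300)/1.13=25.9753; Δ=(33.5703−5.7300)/(125.4552−90.3703)=0.7935; B=V−Δ·S=-58.3893
Node (2,2) S=147.5944: V=(p*·82.2764+(1−p*)·33.5703)/1.13=66.2803; Δ=(82.2764−33.5703)/(174.1614−125.4552)=1.0000; B=V−Δ·S=-81.3141
Node (1,0) S=90.1000: V=(p*·25.9753+(1−p*)·7.8943)/1.13=20.5626; Δ=(25.9753−7.8943)/(106.3180−76.5850)=0.6081; B=V−Δ·S=-34.2283
Node (1,1) S=125.0800: V=(p*·66.2803+(1−p*)·25.9753)/1.13=53.2508; Δ=(66.2803−25.9753)/(147.5944−106.3180)=0.9765; B=V−Δ·S=-68.8855
Node (0,0) S=106.0000: V=(p*·53.2508+(1−p*)·20.5626)/1.13=42.7417; Δ=(53.2508−20.5626)/(125.0800−90.1000)=0.9345; B=V−Δ·S=-56.3137
Check: Δ(0,0)·S0 + B(0,0) = 42.7417 = V0.

(0,0): Delta=0.9345 Bond=-56.3137
(1,0): Delta=0.6081 Bond=-34.2283
(1,1): Delta=0.9765 Bond=-68.8855
(2,0): Delta=-0.8332 Bond=71.7056
(2,1): Delta=0.7935 Bond=-58.3893
(2,2): Delta=1.0000 Bond=-81.3141
(3,0): Delta=-1.0000 Bond=91.8850
(3,1): Delta=-0.8118 Bond=79.0884
(3,2): Delta=1.0000 Bond=-91.8850
(3,3): Delta=1.0000 Bond=-91.8850
V0=42.7417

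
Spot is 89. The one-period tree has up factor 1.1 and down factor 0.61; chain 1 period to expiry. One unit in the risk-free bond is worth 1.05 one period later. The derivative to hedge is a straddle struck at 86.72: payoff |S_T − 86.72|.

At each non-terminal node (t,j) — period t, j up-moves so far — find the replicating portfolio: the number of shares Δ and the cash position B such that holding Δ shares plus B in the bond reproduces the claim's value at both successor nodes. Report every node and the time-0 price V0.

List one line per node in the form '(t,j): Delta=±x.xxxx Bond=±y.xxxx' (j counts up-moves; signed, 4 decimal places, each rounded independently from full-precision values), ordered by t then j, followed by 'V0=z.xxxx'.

(0,0): Delta=-0.4873 Bond=56.0801
V0=12.7127

Risk-neutral probability p* = (R−d)/(u−d) = (1.05−0.61)/(1.1−0.61) = 0.8980.
Payoff layer (t=1): V(1,0)=32.4300, V(1,1)=11.1800
Node (0,0) S=89.0000: V=(p*·11.1800+(1−p*)·32.4300)/1.05=12.7127; Δ=(11.1800−32.4300)/(97.9000−54.2900)=-0.4873; B=V−Δ·S=56.0801
Each (Δ,B) replicates both successor values, so the strategy is self-financing and V0 is arbitrage-free.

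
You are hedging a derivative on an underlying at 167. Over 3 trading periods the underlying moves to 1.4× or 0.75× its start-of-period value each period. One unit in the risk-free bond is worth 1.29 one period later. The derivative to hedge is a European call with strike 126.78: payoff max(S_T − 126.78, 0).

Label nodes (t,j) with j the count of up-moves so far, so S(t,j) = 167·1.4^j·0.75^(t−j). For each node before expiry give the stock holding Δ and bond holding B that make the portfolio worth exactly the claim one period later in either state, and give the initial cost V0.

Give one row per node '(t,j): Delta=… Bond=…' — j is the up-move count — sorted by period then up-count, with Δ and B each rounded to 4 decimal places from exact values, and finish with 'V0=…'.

Risk-neutral probability p* = (R−d)/(u−d) = (1.29−0.75)/(1.4−0.75) = 0.8308.
At expiry t=3: V(3,0)=0.0000, V(3,1)=4.7325, V(3,2)=118.7100, V(3,3)=331.4680
(2,0): S=93.9375. Δ = (V_up−V_dn)/(S_up−S_dn) = (4.7325−0.0000)/(131.5125−70.4531) = 0.0775. V = [p*·4.7325 + (1−p*)·0.0000]/1.29 = 3.0478. B = V − Δ·S = -4.2330.
(2,1): S=175.3500. Δ = (V_up−V_dn)/(S_up−S_dn) = (118.7100−4.7325)/(245.4900−131.5125) = 1.0000. V = [p*·118.7100 + (1−p*)·4.7325]/1.29 = 77.0709. B = V − Δ·S = -98.2791.
(2,2): S=327.3200. Δ = (V_up−V_dn)/(S_up−S_dn) = (331.4680−118.7100)/(458.2480−245.4900) = 1.0000. V = [p*·331.4680 + (1−p*)·118.7100]/1.29 = 229.0409. B = V − Δ·S = -98.2791.
(1,0): S=125.2500. Δ = (V_up−V_dn)/(S_up−S_dn) = (77.0709−3.0478)/(175.3500−93.9375) = 0.9092. V = [p*·77.0709 + (1−p*)·3.0478]/1.29 = 50.0341. B = V − Δ·S = -63.8477.
(1,1): S=233.8000. Δ = (V_up−V_dn)/(S_up−S_dn) = (229.0409−77.0709)/(327.3200−175.3500) = 1.0000. V = [p*·229.0409 + (1−p*)·77.0709]/1.29 = 157.6147. B = V − Δ·S = -76.1853.
(0,0): S=167.0000. Δ = (V_up−V_dn)/(S_up−S_dn) = (157.6147−50.0341)/(233.8000−125.2500) = 0.9911. V = [p*·157.6147 + (1−p*)·50.0341]/1.29 = 108.0688. B = V − Δ·S = -57.4399.
Self-financing check: at every node Δ·S+B equals the discounted successor values.

(0,0): Delta=0.9911 Bond=-57.4399
(1,0): Delta=0.9092 Bond=-63.8477
(1,1): Delta=1.0000 Bond=-76.1853
(2,0): Delta=0.0775 Bond=-4.2330
(2,1): Delta=1.0000 Bond=-98.2791
(2,2): Delta=1.0000 Bond=-98.2791
V0=108.0688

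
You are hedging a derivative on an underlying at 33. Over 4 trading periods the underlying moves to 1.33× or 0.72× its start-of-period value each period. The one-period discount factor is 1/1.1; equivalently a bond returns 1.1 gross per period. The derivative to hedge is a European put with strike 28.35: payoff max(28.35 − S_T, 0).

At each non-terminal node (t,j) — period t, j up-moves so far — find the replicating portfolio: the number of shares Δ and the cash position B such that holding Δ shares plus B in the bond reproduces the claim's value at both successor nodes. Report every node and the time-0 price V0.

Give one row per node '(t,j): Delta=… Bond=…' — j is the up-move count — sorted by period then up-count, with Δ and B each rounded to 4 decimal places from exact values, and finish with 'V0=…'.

Under the risk-neutral measure, an up-move has probability p* = (R−d)/(u−d) = 0.6230 and values discount at R = 1.1.
Payoff layer (t=4): V(4,0)=19.4816, V(4,1)=11.9681, V(4,2)=0.0000, V(4,3)=0.0000, V(4,4)=0.0000
(3,0): S=12.3172. Δ = (V_up−V_dn)/(S_up−S_dn) = (11.9681−19.4816)/(16.3819−8.8684) = -1.0000. V = [p*·11.9681 + (1−p*)·19.4816]/1.1 = 13.4555. B = V − Δ·S = 25.7727.
(3,1): S=22.7526. Δ = (V_up−V_dn)/(S_up−S_dn) = (0.0000−11.9681)/(30.2609−16.3819) = -0.8623. V = [p*·0.0000 + (1−p*)·11.9681]/1.1 = 4.1023. B = V − Δ·S = 23.7223.
(3,2): S=42.0291. Δ = (V_up−V_dn)/(S_up−S_dn) = (0.0000−0.0000)/(55.8987−30.2609) = 0.0000. V = [p*·0.0000 + (1−p*)·0.0000]/1.1 = 0.0000. B = V − Δ·S = 0.0000.
(3,3): S=77.6370. Δ = (V_up−V_dn)/(S_up−S_dn) = (0.0000−0.0000)/(103.2572−55.8987) = 0.0000. V = [p*·0.0000 + (1−p*)·0.0000]/1.1 = 0.0000. B = V − Δ·S = 0.0000.
(2,0): S=17.1072. Δ = (V_up−V_dn)/(S_up−S_dn) = (4.1023−13.4555)/(22.7526−12.3172) = -0.8963. V = [p*·4.1023 + (1−p*)·13.4555]/1.1 = 6.9354. B = V − Δ·S = 22.2685.
(2,1): S=31.6008. Δ = (V_up−V_dn)/(S_up−S_dn) = (0.0000−4.1023)/(42.0291−22.7526) = -0.2128. V = [p*·0.0000 + (1−p*)·4.1023]/1.1 = 1.4062. B = V − Δ·S = 8.1313.
(2,2): S=58.3737. Δ = (V_up−V_dn)/(S_up−S_dn) = (0.0000−0.0000)/(77.6370−42.0291) = 0.0000. V = [p*·0.0000 + (1−p*)·0.0000]/1.1 = 0.0000. B = V − Δ·S = 0.0000.
(1,0): S=23.7600. Δ = (V_up−V_dn)/(S_up−S_dn) = (1.4062−6.9354)/(31.6008−17.1072) = -0.3815. V = [p*·1.4062 + (1−p*)·6.9354]/1.1 = 3.1736. B = V − Δ·S = 12.2380.
(1,1): S=43.8900. Δ = (V_up−V_dn)/(S_up−S_dn) = (0.0000−1.4062)/(58.3737−31.6008) = -0.0525. V = [p*·0.0000 + (1−p*)·1.4062]/1.1 = 0.4820. B = V − Δ·S = 2.7872.
(0,0): S=33.0000. Δ = (V_up−V_dn)/(S_up−S_dn) = (0.4820−3.1736)/(43.8900−23.7600) = -0.1337. V = [p*·0.4820 + (1−p*)·3.1736]/1.1 = 1.3608. B = V − Δ·S = 5.7733.
The time-0 hedge costs 1.3608, which is the no-arbitrage price.

(0,0): Delta=-0.1337 Bond=5.7733
(1,0): Delta=-0.3815 Bond=12.2380
(1,1): Delta=-0.0525 Bond=2.7872
(2,0): Delta=-0.8963 Bond=22.2685
(2,1): Delta=-0.2128 Bond=8.1313
(2,2): Delta=0.0000 Bond=0.0000
(3,0): Delta=-1.0000 Bond=25.7727
(3,1): Delta=-0.8623 Bond=23.7223
(3,2): Delta=0.0000 Bond=0.0000
(3,3): Delta=0.0000 Bond=0.0000
V0=1.3608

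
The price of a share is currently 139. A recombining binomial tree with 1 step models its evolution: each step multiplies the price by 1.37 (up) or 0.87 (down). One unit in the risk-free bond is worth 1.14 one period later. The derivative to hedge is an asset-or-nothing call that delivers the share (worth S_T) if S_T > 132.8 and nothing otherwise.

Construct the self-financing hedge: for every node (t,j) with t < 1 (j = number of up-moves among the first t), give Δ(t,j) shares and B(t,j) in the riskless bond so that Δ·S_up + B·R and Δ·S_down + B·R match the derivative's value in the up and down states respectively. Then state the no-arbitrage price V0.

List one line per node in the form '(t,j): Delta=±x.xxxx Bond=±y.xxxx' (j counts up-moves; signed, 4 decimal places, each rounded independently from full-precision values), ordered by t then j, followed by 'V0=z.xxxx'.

Since d<R<u, set p* = (R−d)/(u−d) = 0.5400; price each node as the discounted p*-expectation of its children.
Terminal values V(1,·): V(1,0)=0.0000, V(1,1)=190.4300
Node (0,0) S=139.0000: V=(p*·190.4300+(1−p*)·0.0000)/1.14=90.2037; Δ=(190.4300−0.0000)/(190.4300−120.9300)=2.7400; B=V−Δ·S=-290.6563
The time-0 hedge costs 90.2037, which is the no-arbitrage price.

(0,0): Delta=2.7400 Bond=-290.6563
V0=90.2037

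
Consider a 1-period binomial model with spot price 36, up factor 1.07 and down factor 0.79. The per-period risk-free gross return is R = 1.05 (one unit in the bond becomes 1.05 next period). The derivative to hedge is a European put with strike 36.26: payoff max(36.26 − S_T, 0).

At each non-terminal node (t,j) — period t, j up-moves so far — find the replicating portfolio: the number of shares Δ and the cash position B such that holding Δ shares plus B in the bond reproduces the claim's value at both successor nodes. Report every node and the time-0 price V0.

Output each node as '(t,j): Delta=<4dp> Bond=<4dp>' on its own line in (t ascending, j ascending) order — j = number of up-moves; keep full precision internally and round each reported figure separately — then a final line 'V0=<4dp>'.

Risk-neutral probability p* = (R−d)/(u−d) = (1.05−0.79)/(1.07−0.79) = 0.9286.
Terminal values V(1,·): V(1,0)=7.8200, V(1,1)=0.0000
(0,0): S=36.0000. Δ = (V_up−V_dn)/(S_up−S_dn) = (0.0000−7.8200)/(38.5200−28.4400) = -0.7758. V = [p*·0.0000 + (1−p*)·7.8200]/1.05 = 0.5320. B = V − Δ·S = 28.4605.
Root portfolio cost Δ·36+B reproduces V0=0.5320.

(0,0): Delta=-0.7758 Bond=28.4605
V0=0.5320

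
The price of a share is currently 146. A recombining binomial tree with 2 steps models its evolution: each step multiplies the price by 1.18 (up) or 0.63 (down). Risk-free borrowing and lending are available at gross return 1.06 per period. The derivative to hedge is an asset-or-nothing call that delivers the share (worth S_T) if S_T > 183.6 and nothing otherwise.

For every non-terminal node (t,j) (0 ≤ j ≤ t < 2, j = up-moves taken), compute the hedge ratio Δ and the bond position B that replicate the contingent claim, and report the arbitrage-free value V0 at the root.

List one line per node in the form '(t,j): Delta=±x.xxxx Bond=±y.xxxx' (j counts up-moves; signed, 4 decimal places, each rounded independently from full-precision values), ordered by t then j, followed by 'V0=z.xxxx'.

(0,0): Delta=1.8672 Bond=-162.0275
(1,0): Delta=0.0000 Bond=0.0000
(1,1): Delta=2.1455 Bond=-219.6792
V0=110.5902

Since d<R<u, set p* = (R−d)/(u−d) = 0.7818; price each node as the discounted p*-expectation of its children.
Terminal values V(2,·): V(2,0)=0.0000, V(2,1)=0.0000, V(2,2)=203.2904
  t=1,j=0: stock 91.9800 → up 108.5364 (V=0.0000), down 57.9474 (V=0.0000). Price 0.0000; hedge Δ=0.0000, bond B=0.0000.
  t=1,j=1: stock 172.2800 → up 203.2904 (V=203.2904), down 108.5364 (V=0.0000). Price 149.9397; hedge Δ=2.1455, bond B=-219.6792.
  t=0,j=0: stock 146.0000 → up 172.2800 (V=149.9397), down 91.9800 (V=0.0000). Price 110.5902; hedge Δ=1.8672, bond B=-162.0275.
Each (Δ,B) replicates both successor values, so the strategy is self-financing and V0 is arbitrage-free.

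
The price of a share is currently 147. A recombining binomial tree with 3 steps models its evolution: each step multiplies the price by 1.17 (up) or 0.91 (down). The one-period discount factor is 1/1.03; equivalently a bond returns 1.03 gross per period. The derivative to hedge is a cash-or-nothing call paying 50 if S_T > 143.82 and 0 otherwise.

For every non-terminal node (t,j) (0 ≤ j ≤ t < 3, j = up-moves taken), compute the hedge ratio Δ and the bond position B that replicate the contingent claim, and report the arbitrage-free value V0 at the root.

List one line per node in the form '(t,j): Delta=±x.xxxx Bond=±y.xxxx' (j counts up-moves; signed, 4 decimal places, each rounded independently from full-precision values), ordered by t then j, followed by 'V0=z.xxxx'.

(0,0): Delta=0.6129 Bond=-69.8540
(1,0): Delta=0.6442 Bond=-76.1327
(1,1): Delta=0.5845 Bond=-67.0693
(2,0): Delta=0.0000 Bond=0.0000
(2,1): Delta=1.2287 Bond=-169.9029
(2,2): Delta=0.0000 Bond=48.5437
V0=20.2439

The replicating-portfolio and risk-neutral prices coincide; use p* = (1.03−0.91)/(1.17−0.91) = 0.4615 for the latter.
At expiry t=3: V(3,0)=0.0000, V(3,1)=0.0000, V(3,2)=50.0000, V(3,3)=50.0000
(2,0): S=121.7307. Δ = (V_up−V_dn)/(S_up−S_dn) = (0.0000−0.0000)/(142.4249−110.7749) = 0.0000. V = [p*·0.0000 + (1−p*)·0.0000]/1.03 = 0.0000. B = V − Δ·S = 0.0000.
(2,1): S=156.5109. Δ = (V_up−V_dn)/(S_up−S_dn) = (50.0000−0.0000)/(183.1178−142.4249) = 1.2287. V = [p*·50.0000 + (1−p*)·0.0000]/1.03 = 22.4048. B = V − Δ·S = -169.9029.
(2,2): S=201.2283. Δ = (V_up−V_dn)/(S_up−S_dn) = (50.0000−50.0000)/(235.4371−183.1178) = 0.0000. V = [p*·50.0000 + (1−p*)·50.0000]/1.03 = 48.5437. B = V − Δ·S = 48.5437.
(1,0): S=133.7700. Δ = (V_up−V_dn)/(S_up−S_dn) = (22.4048−0.0000)/(156.5109−121.7307) = 0.6442. V = [p*·22.4048 + (1−p*)·0.0000]/1.03 = 10.0395. B = V − Δ·S = -76.1327.
(1,1): S=171.9900. Δ = (V_up−V_dn)/(S_up−S_dn) = (48.5437−22.4048)/(201.2283−156.5109) = 0.5845. V = [p*·48.5437 + (1−p*)·22.4048]/1.03 = 33.4649. B = V − Δ·S = -67.0693.
(0,0): S=147.0000. Δ = (V_up−V_dn)/(S_up−S_dn) = (33.4649−10.0395)/(171.9900−133.7700) = 0.6129. V = [p*·33.4649 + (1−p*)·10.0395]/1.03 = 20.2439. B = V − Δ·S = -69.8540.
Each (Δ,B) replicates both successor values, so the strategy is self-financing and V0 is arbitrage-free.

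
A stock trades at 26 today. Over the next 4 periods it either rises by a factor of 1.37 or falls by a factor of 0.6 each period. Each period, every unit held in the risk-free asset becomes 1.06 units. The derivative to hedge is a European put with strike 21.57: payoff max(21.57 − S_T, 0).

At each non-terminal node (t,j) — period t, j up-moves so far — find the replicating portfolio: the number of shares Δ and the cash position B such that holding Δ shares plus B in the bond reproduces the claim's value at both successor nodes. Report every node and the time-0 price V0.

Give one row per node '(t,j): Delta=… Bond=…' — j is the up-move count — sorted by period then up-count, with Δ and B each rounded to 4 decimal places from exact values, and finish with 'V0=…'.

(0,0): Delta=-0.2045 Bond=8.5093
(1,0): Delta=-0.5097 Bond=13.7809
(1,1): Delta=-0.1144 Bond=5.8114
(2,0): Delta=-1.0000 Bond=19.1972
(2,1): Delta=-0.3650 Bond=11.5148
(2,2): Delta=-0.0405 Bond=2.5515
(3,0): Delta=-1.0000 Bond=20.3491
(3,1): Delta=-1.0000 Bond=20.3491
(3,2): Delta=-0.1775 Bond=6.7178
(3,3): Delta=0.0000 Bond=0.0000
V0=3.1929

Since d<R<u, set p* = (R−d)/(u−d) = 0.5974; price each node as the discounted p*-expectation of its children.
At expiry t=4: V(4,0)=18.2004, V(4,1)=13.8761, V(4,2)=4.0022, V(4,3)=0.0000, V(4,4)=0.0000
Node (3,0) S=5.6160: V=(p*·13.8761+(1−p*)·18.2004)/1.06=14.7331; Δ=(13.8761−18.2004)/(7.6939−3.3696)=-1.0000; B=V−Δ·S=20.3491
Node (3,1) S=12.8232: V=(p*·4.0022+(1−p*)·13.8761)/1.06=7.5259; Δ=(4.0022−13.8761)/(17.5678−7.6939)=-1.0000; B=V−Δ·S=20.3491
Node (3,2) S=29.2796: V=(p*·0.0000+(1−p*)·4.0022)/1.06=1.5201; Δ=(0.0000−4.0022)/(40.1131−17.5678)=-0.1775; B=V−Δ·S=6.7178
Node (3,3) S=66.8552: V=(p*·0.0000+(1−p*)·0.0000)/1.06=0.0000; Δ=(0.0000−0.0000)/(91.5916−40.1131)=0.0000; B=V−Δ·S=0.0000
Node (2,0) S=9.3600: V=(p*·7.5259+(1−p*)·14.7331)/1.06=9.8372; Δ=(7.5259−14.7331)/(12.8232−5.6160)=-1.0000; B=V−Δ·S=19.1972
Node (2,1) S=21.3720: V=(p*·1.5201+(1−p*)·7.5259)/1.06=3.7151; Δ=(1.5201−7.5259)/(29.2796−12.8232)=-0.3650; B=V−Δ·S=11.5148
Node (2,2) S=48.7994: V=(p*·0.0000+(1−p*)·1.5201)/1.06=0.5773; Δ=(0.0000−1.5201)/(66.8552−29.2796)=-0.0405; B=V−Δ·S=2.5515
Node (1,0) S=15.6000: V=(p*·3.7151+(1−p*)·9.8372)/1.06=5.8300; Δ=(3.7151−9.8372)/(21.3720−9.3600)=-0.5097; B=V−Δ·S=13.7809
Node (1,1) S=35.6200: V=(p*·0.5773+(1−p*)·3.7151)/1.06=1.7364; Δ=(0.5773−3.7151)/(48.7994−21.3720)=-0.1144; B=V−Δ·S=5.8114
Node (0,0) S=26.0000: V=(p*·1.7364+(1−p*)·5.8300)/1.06=3.1929; Δ=(1.7364−5.8300)/(35.6200−15.6000)=-0.2045; B=V−Δ·S=8.5093
Check: Δ(0,0)·S0 + B(0,0) = 3.1929 = V0.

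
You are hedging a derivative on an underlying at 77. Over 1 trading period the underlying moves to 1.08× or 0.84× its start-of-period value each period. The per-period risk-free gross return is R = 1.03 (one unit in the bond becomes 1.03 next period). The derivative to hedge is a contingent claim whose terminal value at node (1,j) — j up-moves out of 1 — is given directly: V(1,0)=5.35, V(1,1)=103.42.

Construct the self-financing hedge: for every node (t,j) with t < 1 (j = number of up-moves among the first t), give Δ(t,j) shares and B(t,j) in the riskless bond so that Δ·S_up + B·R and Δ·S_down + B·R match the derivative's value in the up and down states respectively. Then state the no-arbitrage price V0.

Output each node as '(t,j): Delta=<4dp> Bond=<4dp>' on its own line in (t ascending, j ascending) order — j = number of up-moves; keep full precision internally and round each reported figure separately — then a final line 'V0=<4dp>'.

(0,0): Delta=5.3068 Bond=-328.0534
V0=80.5716

Risk-neutral probability p* = (R−d)/(u−d) = (1.03−0.84)/(1.08−0.84) = 0.7917.
At expiry t=1: V(1,0)=5.3500, V(1,1)=103.4200
  t=0,j=0: stock 77.0000 → up 83.1600 (V=103.4200), down 64.6800 (V=5.3500). Price 80.5716; hedge Δ=5.3068, bond B=-328.0534.
Self-financing check: at every node Δ·S+B equals the discounted successor values.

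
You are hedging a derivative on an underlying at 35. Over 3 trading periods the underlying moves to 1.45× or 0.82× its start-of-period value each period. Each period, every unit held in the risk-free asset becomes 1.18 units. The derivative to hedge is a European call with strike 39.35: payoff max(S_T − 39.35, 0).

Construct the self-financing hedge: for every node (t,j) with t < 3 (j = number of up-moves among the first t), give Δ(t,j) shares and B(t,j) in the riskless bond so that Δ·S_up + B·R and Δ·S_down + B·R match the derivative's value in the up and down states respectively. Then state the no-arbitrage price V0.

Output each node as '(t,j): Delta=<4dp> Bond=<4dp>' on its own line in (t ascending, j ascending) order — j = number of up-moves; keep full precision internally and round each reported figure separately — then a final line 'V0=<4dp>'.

(0,0): Delta=0.8279 Bond=-15.9653
(1,0): Delta=0.5622 Bond=-11.2129
(1,1): Delta=0.9406 Bond=-24.5586
(2,0): Delta=0.0000 Bond=0.0000
(2,1): Delta=0.8007 Bond=-23.1547
(2,2): Delta=1.0000 Bond=-33.3475
V0=13.0125

Since d<R<u, set p* = (R−d)/(u−d) = 0.5714; price each node as the discounted p*-expectation of its children.
Terminal values V(3,·): V(3,0)=0.0000, V(3,1)=0.0000, V(3,2)=20.9917, V(3,3)=67.3519
(2,0): S=23.5340. Δ = (V_up−V_dn)/(S_up−S_dn) = (0.0000−0.0000)/(34.1243−19.2979) = 0.0000. V = [p*·0.0000 + (1−p*)·0.0000]/1.18 = 0.0000. B = V − Δ·S = 0.0000.
(2,1): S=41.6150. Δ = (V_up−V_dn)/(S_up−S_dn) = (20.9917−0.0000)/(60.3417−34.1243) = 0.8007. V = [p*·20.9917 + (1−p*)·0.0000]/1.18 = 10.1655. B = V − Δ·S = -23.1547.
(2,2): S=73.5875. Δ = (V_up−V_dn)/(S_up−S_dn) = (67.3519−20.9917)/(106.7019−60.3417) = 1.0000. V = [p*·67.3519 + (1−p*)·20.9917]/1.18 = 40.2400. B = V − Δ·S = -33.3475.
(1,0): S=28.7000. Δ = (V_up−V_dn)/(S_up−S_dn) = (10.1655−0.0000)/(41.6150−23.5340) = 0.5622. V = [p*·10.1655 + (1−p*)·0.0000]/1.18 = 4.9228. B = V − Δ·S = -11.2129.
(1,1): S=50.7500. Δ = (V_up−V_dn)/(S_up−S_dn) = (40.2400−10.1655)/(73.5875−41.6150) = 0.9406. V = [p*·40.2400 + (1−p*)·10.1655]/1.18 = 23.1788. B = V − Δ·S = -24.5586.
(0,0): S=35.0000. Δ = (V_up−V_dn)/(S_up−S_dn) = (23.1788−4.9228)/(50.7500−28.7000) = 0.8279. V = [p*·23.1788 + (1−p*)·4.9228]/1.18 = 13.0125. B = V − Δ·S = -15.9653.
Root portfolio cost Δ·35+B reproduces V0=13.0125.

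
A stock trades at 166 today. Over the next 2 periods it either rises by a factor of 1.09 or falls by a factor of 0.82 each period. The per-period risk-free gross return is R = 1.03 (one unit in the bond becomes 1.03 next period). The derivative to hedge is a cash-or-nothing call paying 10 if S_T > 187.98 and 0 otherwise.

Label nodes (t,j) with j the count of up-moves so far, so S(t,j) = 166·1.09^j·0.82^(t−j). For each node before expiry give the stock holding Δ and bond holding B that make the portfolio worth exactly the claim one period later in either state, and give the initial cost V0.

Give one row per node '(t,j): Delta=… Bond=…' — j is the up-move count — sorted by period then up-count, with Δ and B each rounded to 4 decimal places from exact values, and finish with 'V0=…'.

Since d<R<u, set p* = (R−d)/(u−d) = 0.7778; price each node as the discounted p*-expectation of its children.
Terminal values V(2,·): V(2,0)=0.0000, V(2,1)=0.0000, V(2,2)=10.0000
(1,0): S=136.1200. Δ = (V_up−V_dn)/(S_up−S_dn) = (0.0000−0.0000)/(148.3708−111.6184) = 0.0000. V = [p*·0.0000 + (1−p*)·0.0000]/1.03 = 0.0000. B = V − Δ·S = 0.0000.
(1,1): S=180.9400. Δ = (V_up−V_dn)/(S_up−S_dn) = (10.0000−0.0000)/(197.2246−148.3708) = 0.2047. V = [p*·10.0000 + (1−p*)·0.0000]/1.03 = 7.5512. B = V − Δ·S = -29.4858.
(0,0): S=166.0000. Δ = (V_up−V_dn)/(S_up−S_dn) = (7.5512−0.0000)/(180.9400−136.1200) = 0.1685. V = [p*·7.5512 + (1−p*)·0.0000]/1.03 = 5.7021. B = V − Δ·S = -22.2654.
Check: Δ(0,0)·S0 + B(0,0) = 5.7021 = V0.

(0,0): Delta=0.1685 Bond=-22.2654
(1,0): Delta=0.0000 Bond=0.0000
(1,1): Delta=0.2047 Bond=-29.4858
V0=5.7021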